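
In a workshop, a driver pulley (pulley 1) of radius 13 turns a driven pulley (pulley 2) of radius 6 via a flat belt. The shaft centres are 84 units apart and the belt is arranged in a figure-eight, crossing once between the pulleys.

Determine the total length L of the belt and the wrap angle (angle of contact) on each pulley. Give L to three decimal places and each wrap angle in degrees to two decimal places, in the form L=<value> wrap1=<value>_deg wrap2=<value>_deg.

crossed belt: β = asin((r1+r2)/C) = asin(19/84) = 13.0729°
wrap1 = wrap2 = π + 2β = 206.1458°
tangent length = C·cosβ = 81.8230
L = (r1+r2)·wrap + 2·C·cosβ = 19·3.5979 + 2·81.8230 = 232.0065

L=232.006 wrap1=206.15_deg wrap2=206.15_deg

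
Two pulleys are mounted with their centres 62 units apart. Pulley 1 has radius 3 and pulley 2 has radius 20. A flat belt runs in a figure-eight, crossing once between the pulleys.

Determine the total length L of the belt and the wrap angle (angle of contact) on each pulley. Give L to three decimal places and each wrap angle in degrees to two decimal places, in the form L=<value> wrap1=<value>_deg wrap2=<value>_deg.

crossed belt: β = asin((r1+r2)/C) = asin(23/62) = 21.7753°
wrap1 = wrap2 = π + 2β = 223.5506°
tangent length = C·cosβ = 57.5760
L = (r1+r2)·wrap + 2·C·cosβ = 23·3.9017 + 2·57.5760 = 204.8910

L=204.891 wrap1=223.55_deg wrap2=223.55_deg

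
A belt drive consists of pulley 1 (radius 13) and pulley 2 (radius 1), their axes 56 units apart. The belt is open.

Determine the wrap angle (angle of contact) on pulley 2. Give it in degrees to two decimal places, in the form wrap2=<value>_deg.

wrap2=155.25_deg

open belt: β = asin((r2−r1)/C) = asin(-12/56) = -12.3736°
wrap1 = π − 2β = 204.7473°
wrap2 = π + 2β = 155.2527°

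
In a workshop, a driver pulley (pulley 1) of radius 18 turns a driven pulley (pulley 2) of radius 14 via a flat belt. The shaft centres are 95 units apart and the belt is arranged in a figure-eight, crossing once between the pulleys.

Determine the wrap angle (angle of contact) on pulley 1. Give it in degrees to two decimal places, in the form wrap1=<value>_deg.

wrap1=219.37_deg

crossed belt: β = asin((r1+r2)/C) = asin(32/95) = 19.6846°
wrap1 = wrap2 = π + 2β = 219.3692°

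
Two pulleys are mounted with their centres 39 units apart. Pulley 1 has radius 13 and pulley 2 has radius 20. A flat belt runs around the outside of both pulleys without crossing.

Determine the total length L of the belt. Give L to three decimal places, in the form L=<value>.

open belt: β = asin((r2−r1)/C) = asin(7/39) = 10.3399°
wrap1 = π − 2β = 159.3202°
wrap2 = π + 2β = 200.6798°
tangent length = C·cosβ = 38.3667
L = r1·wrap1 + r2·wrap2 + 2·C·cosβ = 13·2.7807 + 20·3.5025 + 2·38.3667 = 182.9324

L=182.932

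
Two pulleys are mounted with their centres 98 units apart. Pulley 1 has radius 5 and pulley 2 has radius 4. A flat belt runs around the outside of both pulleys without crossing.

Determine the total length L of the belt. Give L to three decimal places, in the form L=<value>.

L=224.285

open belt: β = asin((r2−r1)/C) = asin(-1/98) = -0.5847°
wrap1 = π − 2β = 181.1693°
wrap2 = π + 2β = 178.8307°
tangent length = C·cosβ = 97.9949
L = r1·wrap1 + r2·wrap2 + 2·C·cosβ = 5·3.1620 + 4·3.1212 + 2·97.9949 = 224.2845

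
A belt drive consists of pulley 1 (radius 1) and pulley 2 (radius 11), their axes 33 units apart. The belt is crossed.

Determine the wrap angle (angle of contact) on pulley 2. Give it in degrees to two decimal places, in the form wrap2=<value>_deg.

crossed belt: β = asin((r1+r2)/C) = asin(12/33) = 21.3237°
wrap1 = wrap2 = π + 2β = 222.6474°

wrap2=222.65_deg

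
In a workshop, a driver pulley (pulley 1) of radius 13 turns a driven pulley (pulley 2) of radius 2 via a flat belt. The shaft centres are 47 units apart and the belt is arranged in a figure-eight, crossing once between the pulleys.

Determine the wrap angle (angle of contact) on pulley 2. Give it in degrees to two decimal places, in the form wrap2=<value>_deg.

crossed belt: β = asin((r1+r2)/C) = asin(15/47) = 18.6115°
wrap1 = wrap2 = π + 2β = 217.2229°

wrap2=217.22_deg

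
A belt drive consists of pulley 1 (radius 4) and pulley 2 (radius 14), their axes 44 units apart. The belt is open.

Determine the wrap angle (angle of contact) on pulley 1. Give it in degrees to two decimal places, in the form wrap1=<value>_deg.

open belt: β = asin((r2−r1)/C) = asin(10/44) = 13.1366°
wrap1 = π − 2β = 153.7269°
wrap2 = π + 2β = 206.2731°

wrap1=153.73_deg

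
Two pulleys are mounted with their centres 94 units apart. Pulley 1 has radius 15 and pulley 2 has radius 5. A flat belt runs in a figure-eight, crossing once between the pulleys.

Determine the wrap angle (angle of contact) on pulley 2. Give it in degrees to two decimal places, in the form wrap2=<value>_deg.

crossed belt: β = asin((r1+r2)/C) = asin(20/94) = 12.2845°
wrap1 = wrap2 = π + 2β = 204.5690°

wrap2=204.57_deg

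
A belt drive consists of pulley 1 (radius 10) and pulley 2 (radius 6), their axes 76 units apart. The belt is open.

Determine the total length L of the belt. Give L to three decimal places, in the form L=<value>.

L=202.476

open belt: β = asin((r2−r1)/C) = asin(-4/76) = -3.0170°
wrap1 = π − 2β = 186.0339°
wrap2 = π + 2β = 173.9661°
tangent length = C·cosβ = 75.8947
L = r1·wrap1 + r2·wrap2 + 2·C·cosβ = 10·3.2469 + 6·3.0363 + 2·75.8947 = 202.4761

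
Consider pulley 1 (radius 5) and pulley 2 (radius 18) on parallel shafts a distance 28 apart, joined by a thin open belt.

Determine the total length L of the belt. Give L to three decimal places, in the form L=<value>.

open belt: β = asin((r2−r1)/C) = asin(13/28) = 27.6640°
wrap1 = π − 2β = 124.6720°
wrap2 = π + 2β = 235.3280°
tangent length = C·cosβ = 24.7992
L = r1·wrap1 + r2·wrap2 + 2·C·cosβ = 5·2.1759 + 18·4.1072 + 2·24.7992 = 134.4085

L=134.409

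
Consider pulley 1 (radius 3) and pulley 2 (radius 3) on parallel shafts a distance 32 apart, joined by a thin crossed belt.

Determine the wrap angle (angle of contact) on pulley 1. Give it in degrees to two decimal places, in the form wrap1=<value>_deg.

crossed belt: β = asin((r1+r2)/C) = asin(6/32) = 10.8069°
wrap1 = wrap2 = π + 2β = 201.6138°

wrap1=201.61_deg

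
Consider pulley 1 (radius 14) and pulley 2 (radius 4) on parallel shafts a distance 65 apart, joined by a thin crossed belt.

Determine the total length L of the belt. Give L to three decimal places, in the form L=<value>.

crossed belt: β = asin((r1+r2)/C) = asin(18/65) = 16.0766°
wrap1 = wrap2 = π + 2β = 212.1533°
tangent length = C·cosβ = 62.4580
L = (r1+r2)·wrap + 2·C·cosβ = 18·3.7028 + 2·62.4580 = 191.5659

L=191.566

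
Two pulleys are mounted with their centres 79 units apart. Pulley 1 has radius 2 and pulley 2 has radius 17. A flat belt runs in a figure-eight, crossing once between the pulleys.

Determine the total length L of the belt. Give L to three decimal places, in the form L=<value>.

L=222.282

crossed belt: β = asin((r1+r2)/C) = asin(19/79) = 13.9164°
wrap1 = wrap2 = π + 2β = 207.8329°
tangent length = C·cosβ = 76.6812
L = (r1+r2)·wrap + 2·C·cosβ = 19·3.6274 + 2·76.6812 = 222.2823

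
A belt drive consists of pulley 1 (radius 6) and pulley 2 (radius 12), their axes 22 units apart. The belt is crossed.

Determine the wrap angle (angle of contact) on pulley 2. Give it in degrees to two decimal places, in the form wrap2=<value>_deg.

crossed belt: β = asin((r1+r2)/C) = asin(18/22) = 54.9032°
wrap1 = wrap2 = π + 2β = 289.8064°

wrap2=289.81_deg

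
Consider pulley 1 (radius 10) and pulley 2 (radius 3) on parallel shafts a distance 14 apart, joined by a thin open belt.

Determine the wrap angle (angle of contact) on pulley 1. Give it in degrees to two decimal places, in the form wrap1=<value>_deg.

open belt: β = asin((r2−r1)/C) = asin(-7/14) = -30.0000°
wrap1 = π − 2β = 240.0000°
wrap2 = π + 2β = 120.0000°

wrap1=240.00_deg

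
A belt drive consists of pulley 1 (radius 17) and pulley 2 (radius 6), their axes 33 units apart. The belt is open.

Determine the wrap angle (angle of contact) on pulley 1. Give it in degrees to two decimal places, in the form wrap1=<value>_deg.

wrap1=218.94_deg

open belt: β = asin((r2−r1)/C) = asin(-11/33) = -19.4712°
wrap1 = π − 2β = 218.9424°
wrap2 = π + 2β = 141.0576°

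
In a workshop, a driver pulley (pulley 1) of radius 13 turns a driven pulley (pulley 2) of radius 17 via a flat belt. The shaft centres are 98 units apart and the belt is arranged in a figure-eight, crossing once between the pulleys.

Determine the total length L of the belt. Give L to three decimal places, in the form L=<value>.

crossed belt: β = asin((r1+r2)/C) = asin(30/98) = 17.8257°
wrap1 = wrap2 = π + 2β = 215.6514°
tangent length = C·cosβ = 93.2952
L = (r1+r2)·wrap + 2·C·cosβ = 30·3.7638 + 2·93.2952 = 299.5053

L=299.505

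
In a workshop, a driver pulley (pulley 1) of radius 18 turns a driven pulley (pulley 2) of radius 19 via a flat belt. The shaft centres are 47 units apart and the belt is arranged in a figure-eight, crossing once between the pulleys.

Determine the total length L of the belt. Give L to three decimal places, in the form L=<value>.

crossed belt: β = asin((r1+r2)/C) = asin(37/47) = 51.9278°
wrap1 = wrap2 = π + 2β = 283.8555°
tangent length = C·cosβ = 28.9828
L = (r1+r2)·wrap + 2·C·cosβ = 37·4.9542 + 2·28.9828 = 241.2714

L=241.271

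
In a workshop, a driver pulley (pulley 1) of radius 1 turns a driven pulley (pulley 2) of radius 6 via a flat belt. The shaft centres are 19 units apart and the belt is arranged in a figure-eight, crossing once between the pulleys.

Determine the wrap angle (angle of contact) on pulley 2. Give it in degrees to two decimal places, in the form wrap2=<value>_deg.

crossed belt: β = asin((r1+r2)/C) = asin(7/19) = 21.6183°
wrap1 = wrap2 = π + 2β = 223.2365°

wrap2=223.24_deg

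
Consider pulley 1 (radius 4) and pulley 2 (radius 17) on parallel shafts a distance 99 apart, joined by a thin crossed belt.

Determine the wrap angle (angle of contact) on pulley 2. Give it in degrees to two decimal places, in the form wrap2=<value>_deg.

crossed belt: β = asin((r1+r2)/C) = asin(21/99) = 12.2467°
wrap1 = wrap2 = π + 2β = 204.4934°

wrap2=204.49_deg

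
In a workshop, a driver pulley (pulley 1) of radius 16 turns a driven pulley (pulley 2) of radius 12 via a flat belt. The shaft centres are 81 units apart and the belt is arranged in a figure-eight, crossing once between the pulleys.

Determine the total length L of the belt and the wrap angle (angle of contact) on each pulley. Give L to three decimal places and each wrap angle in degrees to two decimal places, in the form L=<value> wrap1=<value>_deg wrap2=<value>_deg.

L=259.744 wrap1=220.45_deg wrap2=220.45_deg

crossed belt: β = asin((r1+r2)/C) = asin(28/81) = 20.2233°
wrap1 = wrap2 = π + 2β = 220.4465°
tangent length = C·cosβ = 76.0066
L = (r1+r2)·wrap + 2·C·cosβ = 28·3.8475 + 2·76.0066 = 259.7436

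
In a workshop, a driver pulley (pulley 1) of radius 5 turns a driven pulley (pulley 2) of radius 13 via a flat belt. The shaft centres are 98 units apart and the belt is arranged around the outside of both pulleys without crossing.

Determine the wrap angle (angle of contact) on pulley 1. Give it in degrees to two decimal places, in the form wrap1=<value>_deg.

open belt: β = asin((r2−r1)/C) = asin(8/98) = 4.6824°
wrap1 = π − 2β = 170.6352°
wrap2 = π + 2β = 189.3648°

wrap1=170.64_deg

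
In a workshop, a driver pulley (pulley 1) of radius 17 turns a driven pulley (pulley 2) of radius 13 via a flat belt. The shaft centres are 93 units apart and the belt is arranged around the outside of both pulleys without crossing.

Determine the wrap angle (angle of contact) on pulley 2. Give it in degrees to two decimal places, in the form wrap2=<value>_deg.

wrap2=175.07_deg

open belt: β = asin((r2−r1)/C) = asin(-4/93) = -2.4651°
wrap1 = π − 2β = 184.9302°
wrap2 = π + 2β = 175.0698°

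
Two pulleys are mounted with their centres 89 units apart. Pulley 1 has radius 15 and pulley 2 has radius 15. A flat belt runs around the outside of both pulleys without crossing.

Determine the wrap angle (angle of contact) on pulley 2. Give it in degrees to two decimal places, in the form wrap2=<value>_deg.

wrap2=180.00_deg

open belt: β = asin((r2−r1)/C) = asin(0/89) = 0.0000°
wrap1 = π − 2β = 180.0000°
wrap2 = π + 2β = 180.0000°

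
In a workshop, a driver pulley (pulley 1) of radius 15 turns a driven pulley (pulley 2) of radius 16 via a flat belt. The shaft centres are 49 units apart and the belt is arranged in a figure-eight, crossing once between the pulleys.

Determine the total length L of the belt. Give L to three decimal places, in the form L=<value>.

L=215.752

crossed belt: β = asin((r1+r2)/C) = asin(31/49) = 39.2461°
wrap1 = wrap2 = π + 2β = 258.4923°
tangent length = C·cosβ = 37.9473
L = (r1+r2)·wrap + 2·C·cosβ = 31·4.5115 + 2·37.9473 = 215.7524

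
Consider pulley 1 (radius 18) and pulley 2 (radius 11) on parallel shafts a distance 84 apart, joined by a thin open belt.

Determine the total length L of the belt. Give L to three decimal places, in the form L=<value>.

L=259.690

open belt: β = asin((r2−r1)/C) = asin(-7/84) = -4.7802°
wrap1 = π − 2β = 189.5604°
wrap2 = π + 2β = 170.4396°
tangent length = C·cosβ = 83.7078
L = r1·wrap1 + r2·wrap2 + 2·C·cosβ = 18·3.3085 + 11·2.9747 + 2·83.7078 = 259.6899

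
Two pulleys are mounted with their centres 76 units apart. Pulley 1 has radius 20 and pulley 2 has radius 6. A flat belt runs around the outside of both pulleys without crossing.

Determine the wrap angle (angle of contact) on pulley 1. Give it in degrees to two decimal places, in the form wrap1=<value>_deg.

wrap1=201.23_deg

open belt: β = asin((r2−r1)/C) = asin(-14/76) = -10.6151°
wrap1 = π − 2β = 201.2302°
wrap2 = π + 2β = 158.7698°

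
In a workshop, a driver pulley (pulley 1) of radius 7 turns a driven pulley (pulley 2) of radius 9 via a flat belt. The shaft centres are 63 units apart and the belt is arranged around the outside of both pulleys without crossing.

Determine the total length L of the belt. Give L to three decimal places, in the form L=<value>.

open belt: β = asin((r2−r1)/C) = asin(2/63) = 1.8192°
wrap1 = π − 2β = 176.3616°
wrap2 = π + 2β = 183.6384°
tangent length = C·cosβ = 62.9682
L = r1·wrap1 + r2·wrap2 + 2·C·cosβ = 7·3.0781 + 9·3.2051 + 2·62.9682 = 176.3290

L=176.329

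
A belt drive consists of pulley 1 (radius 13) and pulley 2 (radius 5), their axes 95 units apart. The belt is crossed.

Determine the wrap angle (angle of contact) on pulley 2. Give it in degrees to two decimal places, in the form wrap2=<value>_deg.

wrap2=201.84_deg

crossed belt: β = asin((r1+r2)/C) = asin(18/95) = 10.9221°
wrap1 = wrap2 = π + 2β = 201.8441°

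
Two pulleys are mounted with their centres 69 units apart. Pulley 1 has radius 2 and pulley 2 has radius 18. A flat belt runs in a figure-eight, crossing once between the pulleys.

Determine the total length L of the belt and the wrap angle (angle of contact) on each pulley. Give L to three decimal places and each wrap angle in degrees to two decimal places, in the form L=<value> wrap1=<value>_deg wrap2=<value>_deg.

L=206.671 wrap1=213.70_deg wrap2=213.70_deg

crossed belt: β = asin((r1+r2)/C) = asin(20/69) = 16.8493°
wrap1 = wrap2 = π + 2β = 213.6986°
tangent length = C·cosβ = 66.0379
L = (r1+r2)·wrap + 2·C·cosβ = 20·3.7297 + 2·66.0379 = 206.6706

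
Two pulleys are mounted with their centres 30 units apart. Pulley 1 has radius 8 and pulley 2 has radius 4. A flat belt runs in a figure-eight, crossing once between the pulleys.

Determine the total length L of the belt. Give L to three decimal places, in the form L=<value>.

L=102.566

crossed belt: β = asin((r1+r2)/C) = asin(12/30) = 23.5782°
wrap1 = wrap2 = π + 2β = 227.1564°
tangent length = C·cosβ = 27.4955
L = (r1+r2)·wrap + 2·C·cosβ = 12·3.9646 + 2·27.4955 = 102.5664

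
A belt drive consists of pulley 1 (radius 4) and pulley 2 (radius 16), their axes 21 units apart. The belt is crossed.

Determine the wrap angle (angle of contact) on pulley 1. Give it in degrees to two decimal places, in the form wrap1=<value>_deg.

wrap1=324.49_deg

crossed belt: β = asin((r1+r2)/C) = asin(20/21) = 72.2472°
wrap1 = wrap2 = π + 2β = 324.4944°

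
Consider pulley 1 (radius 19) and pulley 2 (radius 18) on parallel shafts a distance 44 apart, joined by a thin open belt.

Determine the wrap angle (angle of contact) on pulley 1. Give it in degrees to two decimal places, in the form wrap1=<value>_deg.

wrap1=182.60_deg

open belt: β = asin((r2−r1)/C) = asin(-1/44) = -1.3023°
wrap1 = π − 2β = 182.6046°
wrap2 = π + 2β = 177.3954°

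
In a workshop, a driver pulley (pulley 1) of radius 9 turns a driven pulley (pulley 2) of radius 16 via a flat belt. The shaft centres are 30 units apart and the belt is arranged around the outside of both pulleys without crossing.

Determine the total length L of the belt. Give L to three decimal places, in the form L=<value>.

open belt: β = asin((r2−r1)/C) = asin(7/30) = 13.4934°
wrap1 = π − 2β = 153.0132°
wrap2 = π + 2β = 206.9868°
tangent length = C·cosβ = 29.1719
L = r1·wrap1 + r2·wrap2 + 2·C·cosβ = 9·2.6706 + 16·3.6126 + 2·29.1719 = 140.1807

L=140.181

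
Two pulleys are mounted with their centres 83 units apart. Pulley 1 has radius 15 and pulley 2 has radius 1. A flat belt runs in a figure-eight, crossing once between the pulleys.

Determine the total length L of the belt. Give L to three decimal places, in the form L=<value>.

crossed belt: β = asin((r1+r2)/C) = asin(16/83) = 11.1145°
wrap1 = wrap2 = π + 2β = 202.2291°
tangent length = C·cosβ = 81.4432
L = (r1+r2)·wrap + 2·C·cosβ = 16·3.5296 + 2·81.4432 = 219.3595

L=219.359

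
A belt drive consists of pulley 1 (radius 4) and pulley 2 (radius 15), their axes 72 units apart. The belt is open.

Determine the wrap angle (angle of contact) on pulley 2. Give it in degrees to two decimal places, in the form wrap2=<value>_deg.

wrap2=197.58_deg

open belt: β = asin((r2−r1)/C) = asin(11/72) = 8.7879°
wrap1 = π − 2β = 162.4241°
wrap2 = π + 2β = 197.5759°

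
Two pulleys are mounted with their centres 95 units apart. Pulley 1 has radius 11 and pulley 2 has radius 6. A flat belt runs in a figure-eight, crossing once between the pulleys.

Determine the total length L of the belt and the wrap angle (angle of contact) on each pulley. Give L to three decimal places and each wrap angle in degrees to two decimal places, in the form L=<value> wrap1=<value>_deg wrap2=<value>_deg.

crossed belt: β = asin((r1+r2)/C) = asin(17/95) = 10.3085°
wrap1 = wrap2 = π + 2β = 200.6169°
tangent length = C·cosβ = 93.4666
L = (r1+r2)·wrap + 2·C·cosβ = 17·3.5014 + 2·93.4666 = 246.4574

L=246.457 wrap1=200.62_deg wrap2=200.62_deg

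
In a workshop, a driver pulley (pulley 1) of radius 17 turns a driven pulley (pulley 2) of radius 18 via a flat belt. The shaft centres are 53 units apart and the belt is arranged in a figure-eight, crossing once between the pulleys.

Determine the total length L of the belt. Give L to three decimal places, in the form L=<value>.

L=240.047

crossed belt: β = asin((r1+r2)/C) = asin(35/53) = 41.3287°
wrap1 = wrap2 = π + 2β = 262.6573°
tangent length = C·cosβ = 39.7995
L = (r1+r2)·wrap + 2·C·cosβ = 35·4.5842 + 2·39.7995 = 240.0472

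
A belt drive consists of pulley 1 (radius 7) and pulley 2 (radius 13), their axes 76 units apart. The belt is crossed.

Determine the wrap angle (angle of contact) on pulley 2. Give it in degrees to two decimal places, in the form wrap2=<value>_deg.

crossed belt: β = asin((r1+r2)/C) = asin(20/76) = 15.2575°
wrap1 = wrap2 = π + 2β = 210.5150°

wrap2=210.52_deg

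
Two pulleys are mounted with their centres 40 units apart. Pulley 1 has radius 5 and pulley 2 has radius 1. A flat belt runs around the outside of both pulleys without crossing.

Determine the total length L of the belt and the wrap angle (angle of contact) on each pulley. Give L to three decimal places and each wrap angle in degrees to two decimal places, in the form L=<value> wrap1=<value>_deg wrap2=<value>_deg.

L=99.250 wrap1=191.48_deg wrap2=168.52_deg

open belt: β = asin((r2−r1)/C) = asin(-4/40) = -5.7392°
wrap1 = π − 2β = 191.4783°
wrap2 = π + 2β = 168.5217°
tangent length = C·cosβ = 39.7995
L = r1·wrap1 + r2·wrap2 + 2·C·cosβ = 5·3.3419 + 1·2.9413 + 2·39.7995 = 99.2499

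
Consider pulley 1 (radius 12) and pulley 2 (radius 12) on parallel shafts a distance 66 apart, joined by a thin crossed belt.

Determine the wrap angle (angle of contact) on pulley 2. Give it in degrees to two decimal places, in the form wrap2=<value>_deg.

crossed belt: β = asin((r1+r2)/C) = asin(24/66) = 21.3237°
wrap1 = wrap2 = π + 2β = 222.6474°

wrap2=222.65_deg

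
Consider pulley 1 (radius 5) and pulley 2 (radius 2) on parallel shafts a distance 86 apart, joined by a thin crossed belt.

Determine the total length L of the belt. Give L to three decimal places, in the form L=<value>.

L=194.561

crossed belt: β = asin((r1+r2)/C) = asin(7/86) = 4.6688°
wrap1 = wrap2 = π + 2β = 189.3375°
tangent length = C·cosβ = 85.7146
L = (r1+r2)·wrap + 2·C·cosβ = 7·3.3046 + 2·85.7146 = 194.5612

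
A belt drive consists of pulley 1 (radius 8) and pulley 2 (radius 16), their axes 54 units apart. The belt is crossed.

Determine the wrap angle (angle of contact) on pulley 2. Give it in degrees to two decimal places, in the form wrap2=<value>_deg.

wrap2=232.78_deg

crossed belt: β = asin((r1+r2)/C) = asin(24/54) = 26.3878°
wrap1 = wrap2 = π + 2β = 232.7756°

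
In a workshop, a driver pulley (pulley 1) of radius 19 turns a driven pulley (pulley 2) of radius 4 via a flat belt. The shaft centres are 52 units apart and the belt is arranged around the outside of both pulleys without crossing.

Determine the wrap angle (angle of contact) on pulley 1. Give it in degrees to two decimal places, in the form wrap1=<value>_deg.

open belt: β = asin((r2−r1)/C) = asin(-15/52) = -16.7659°
wrap1 = π − 2β = 213.5317°
wrap2 = π + 2β = 146.4683°

wrap1=213.53_deg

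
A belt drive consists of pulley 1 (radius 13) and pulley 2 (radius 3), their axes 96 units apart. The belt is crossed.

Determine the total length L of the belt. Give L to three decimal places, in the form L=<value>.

L=244.938

crossed belt: β = asin((r1+r2)/C) = asin(16/96) = 9.5941°
wrap1 = wrap2 = π + 2β = 199.1881°
tangent length = C·cosβ = 94.6573
L = (r1+r2)·wrap + 2·C·cosβ = 16·3.4765 + 2·94.6573 = 244.9384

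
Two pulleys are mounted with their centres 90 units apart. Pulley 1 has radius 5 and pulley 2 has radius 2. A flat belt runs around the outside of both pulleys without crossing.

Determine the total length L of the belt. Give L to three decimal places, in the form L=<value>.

open belt: β = asin((r2−r1)/C) = asin(-3/90) = -1.9102°
wrap1 = π − 2β = 183.8204°
wrap2 = π + 2β = 176.1796°
tangent length = C·cosβ = 89.9500
L = r1·wrap1 + r2·wrap2 + 2·C·cosβ = 5·3.2083 + 2·3.0749 + 2·89.9500 = 202.0912

L=202.091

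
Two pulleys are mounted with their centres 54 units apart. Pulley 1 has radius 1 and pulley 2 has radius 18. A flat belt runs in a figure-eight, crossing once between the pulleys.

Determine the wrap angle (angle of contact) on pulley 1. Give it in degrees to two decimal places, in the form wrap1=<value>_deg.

crossed belt: β = asin((r1+r2)/C) = asin(19/54) = 20.6006°
wrap1 = wrap2 = π + 2β = 221.2012°

wrap1=221.20_deg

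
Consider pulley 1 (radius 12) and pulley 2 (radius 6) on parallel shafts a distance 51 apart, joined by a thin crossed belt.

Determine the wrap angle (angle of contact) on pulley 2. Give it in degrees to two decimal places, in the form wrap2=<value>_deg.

wrap2=221.33_deg

crossed belt: β = asin((r1+r2)/C) = asin(18/51) = 20.6673°
wrap1 = wrap2 = π + 2β = 221.3346°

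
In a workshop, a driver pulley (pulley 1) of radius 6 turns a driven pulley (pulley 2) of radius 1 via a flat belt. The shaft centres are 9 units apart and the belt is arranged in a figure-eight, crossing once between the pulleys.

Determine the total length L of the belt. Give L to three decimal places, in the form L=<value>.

crossed belt: β = asin((r1+r2)/C) = asin(7/9) = 51.0576°
wrap1 = wrap2 = π + 2β = 282.1151°
tangent length = C·cosβ = 5.6569
L = (r1+r2)·wrap + 2·C·cosβ = 7·4.9238 + 2·5.6569 = 45.7806

L=45.781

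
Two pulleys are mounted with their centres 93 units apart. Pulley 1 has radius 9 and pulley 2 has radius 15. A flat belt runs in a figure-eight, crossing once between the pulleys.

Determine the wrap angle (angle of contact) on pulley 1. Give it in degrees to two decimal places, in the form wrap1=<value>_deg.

crossed belt: β = asin((r1+r2)/C) = asin(24/93) = 14.9552°
wrap1 = wrap2 = π + 2β = 209.9105°

wrap1=209.91_deg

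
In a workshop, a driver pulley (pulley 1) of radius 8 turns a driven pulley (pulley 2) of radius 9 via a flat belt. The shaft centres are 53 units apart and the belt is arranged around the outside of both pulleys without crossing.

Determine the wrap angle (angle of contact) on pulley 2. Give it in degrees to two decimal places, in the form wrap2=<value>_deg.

open belt: β = asin((r2−r1)/C) = asin(1/53) = 1.0811°
wrap1 = π − 2β = 177.8378°
wrap2 = π + 2β = 182.1622°

wrap2=182.16_deg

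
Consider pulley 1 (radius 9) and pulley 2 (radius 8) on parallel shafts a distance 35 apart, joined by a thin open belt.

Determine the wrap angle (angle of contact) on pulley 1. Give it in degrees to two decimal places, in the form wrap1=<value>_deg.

open belt: β = asin((r2−r1)/C) = asin(-1/35) = -1.6372°
wrap1 = π − 2β = 183.2745°
wrap2 = π + 2β = 176.7255°

wrap1=183.27_deg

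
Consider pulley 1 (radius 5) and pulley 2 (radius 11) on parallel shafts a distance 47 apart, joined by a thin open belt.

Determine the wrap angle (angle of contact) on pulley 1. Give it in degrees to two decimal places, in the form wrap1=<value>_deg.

wrap1=165.33_deg

open belt: β = asin((r2−r1)/C) = asin(6/47) = 7.3344°
wrap1 = π − 2β = 165.3313°
wrap2 = π + 2β = 194.6687°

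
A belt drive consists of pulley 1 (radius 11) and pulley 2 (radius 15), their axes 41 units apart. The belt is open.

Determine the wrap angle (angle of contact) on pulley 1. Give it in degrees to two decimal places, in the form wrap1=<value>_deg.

open belt: β = asin((r2−r1)/C) = asin(4/41) = 5.5987°
wrap1 = π − 2β = 168.8025°
wrap2 = π + 2β = 191.1975°

wrap1=168.80_deg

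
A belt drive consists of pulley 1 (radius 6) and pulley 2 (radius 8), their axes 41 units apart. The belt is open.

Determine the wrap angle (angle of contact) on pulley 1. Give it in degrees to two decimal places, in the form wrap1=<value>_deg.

wrap1=174.41_deg

open belt: β = asin((r2−r1)/C) = asin(2/41) = 2.7960°
wrap1 = π − 2β = 174.4079°
wrap2 = π + 2β = 185.5921°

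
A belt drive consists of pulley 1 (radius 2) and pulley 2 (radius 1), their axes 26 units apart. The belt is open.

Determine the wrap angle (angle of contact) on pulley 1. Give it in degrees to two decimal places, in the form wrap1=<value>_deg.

wrap1=184.41_deg

open belt: β = asin((r2−r1)/C) = asin(-1/26) = -2.2042°
wrap1 = π − 2β = 184.4085°
wrap2 = π + 2β = 175.5915°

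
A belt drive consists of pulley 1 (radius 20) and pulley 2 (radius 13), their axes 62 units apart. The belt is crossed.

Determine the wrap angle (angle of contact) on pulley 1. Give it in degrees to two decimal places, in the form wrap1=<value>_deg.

crossed belt: β = asin((r1+r2)/C) = asin(33/62) = 32.1582°
wrap1 = wrap2 = π + 2β = 244.3163°

wrap1=244.32_deg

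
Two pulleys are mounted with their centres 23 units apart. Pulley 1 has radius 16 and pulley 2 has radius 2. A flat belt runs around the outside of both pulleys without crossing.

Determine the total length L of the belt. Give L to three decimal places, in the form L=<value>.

L=111.369

open belt: β = asin((r2−r1)/C) = asin(-14/23) = -37.4952°
wrap1 = π − 2β = 254.9905°
wrap2 = π + 2β = 105.0095°
tangent length = C·cosβ = 18.2483
L = r1·wrap1 + r2·wrap2 + 2·C·cosβ = 16·4.4504 + 2·1.8328 + 2·18.2483 = 111.3689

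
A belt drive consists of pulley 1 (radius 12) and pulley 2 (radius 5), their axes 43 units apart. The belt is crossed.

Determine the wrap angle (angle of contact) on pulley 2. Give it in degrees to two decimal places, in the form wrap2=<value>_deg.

wrap2=226.58_deg

crossed belt: β = asin((r1+r2)/C) = asin(17/43) = 23.2877°
wrap1 = wrap2 = π + 2β = 226.5755°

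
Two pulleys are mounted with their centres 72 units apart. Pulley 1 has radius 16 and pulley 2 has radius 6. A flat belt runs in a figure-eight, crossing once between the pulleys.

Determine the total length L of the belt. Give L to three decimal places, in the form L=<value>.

crossed belt: β = asin((r1+r2)/C) = asin(22/72) = 17.7916°
wrap1 = wrap2 = π + 2β = 215.5832°
tangent length = C·cosβ = 68.5565
L = (r1+r2)·wrap + 2·C·cosβ = 22·3.7626 + 2·68.5565 = 219.8911

L=219.891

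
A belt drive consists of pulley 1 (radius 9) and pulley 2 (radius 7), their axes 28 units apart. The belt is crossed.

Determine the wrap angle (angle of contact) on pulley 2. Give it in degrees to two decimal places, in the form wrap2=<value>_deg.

crossed belt: β = asin((r1+r2)/C) = asin(16/28) = 34.8499°
wrap1 = wrap2 = π + 2β = 249.6998°

wrap2=249.70_deg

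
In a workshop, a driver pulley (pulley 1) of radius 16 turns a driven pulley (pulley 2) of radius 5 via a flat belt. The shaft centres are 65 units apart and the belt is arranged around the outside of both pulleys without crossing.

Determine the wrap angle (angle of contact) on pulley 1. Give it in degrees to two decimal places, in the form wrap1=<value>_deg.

open belt: β = asin((r2−r1)/C) = asin(-11/65) = -9.7431°
wrap1 = π − 2β = 199.4862°
wrap2 = π + 2β = 160.5138°

wrap1=199.49_deg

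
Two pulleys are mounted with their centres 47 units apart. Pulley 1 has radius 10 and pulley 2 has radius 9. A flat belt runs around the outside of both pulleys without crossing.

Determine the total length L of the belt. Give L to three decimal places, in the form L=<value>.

open belt: β = asin((r2−r1)/C) = asin(-1/47) = -1.2192°
wrap1 = π − 2β = 182.4383°
wrap2 = π + 2β = 177.5617°
tangent length = C·cosβ = 46.9894
L = r1·wrap1 + r2·wrap2 + 2·C·cosβ = 10·3.1841 + 9·3.0990 + 2·46.9894 = 153.7115

L=153.712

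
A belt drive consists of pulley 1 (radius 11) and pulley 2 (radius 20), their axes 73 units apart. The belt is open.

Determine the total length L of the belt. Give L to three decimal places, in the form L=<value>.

L=244.500

open belt: β = asin((r2−r1)/C) = asin(9/73) = 7.0819°
wrap1 = π − 2β = 165.8362°
wrap2 = π + 2β = 194.1638°
tangent length = C·cosβ = 72.4431
L = r1·wrap1 + r2·wrap2 + 2·C·cosβ = 11·2.8944 + 20·3.3888 + 2·72.4431 = 244.5004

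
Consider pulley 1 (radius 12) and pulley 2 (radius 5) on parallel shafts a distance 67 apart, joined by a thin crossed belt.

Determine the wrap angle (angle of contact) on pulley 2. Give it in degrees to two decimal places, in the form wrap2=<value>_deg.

crossed belt: β = asin((r1+r2)/C) = asin(17/67) = 14.6984°
wrap1 = wrap2 = π + 2β = 209.3968°

wrap2=209.40_deg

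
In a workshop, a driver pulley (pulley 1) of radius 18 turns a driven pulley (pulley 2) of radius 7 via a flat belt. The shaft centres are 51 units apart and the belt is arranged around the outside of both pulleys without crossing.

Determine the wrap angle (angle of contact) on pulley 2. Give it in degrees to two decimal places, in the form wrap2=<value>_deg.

wrap2=155.09_deg

open belt: β = asin((r2−r1)/C) = asin(-11/51) = -12.4558°
wrap1 = π − 2β = 204.9116°
wrap2 = π + 2β = 155.0884°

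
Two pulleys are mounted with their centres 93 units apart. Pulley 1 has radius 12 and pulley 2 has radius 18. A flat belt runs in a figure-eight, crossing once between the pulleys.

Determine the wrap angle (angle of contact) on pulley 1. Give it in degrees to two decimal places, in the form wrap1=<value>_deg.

crossed belt: β = asin((r1+r2)/C) = asin(30/93) = 18.8191°
wrap1 = wrap2 = π + 2β = 217.6381°

wrap1=217.64_deg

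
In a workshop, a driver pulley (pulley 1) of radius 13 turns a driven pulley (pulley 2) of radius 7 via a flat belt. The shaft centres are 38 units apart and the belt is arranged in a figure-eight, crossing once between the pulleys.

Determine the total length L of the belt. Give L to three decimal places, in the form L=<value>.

L=149.624

crossed belt: β = asin((r1+r2)/C) = asin(20/38) = 31.7569°
wrap1 = wrap2 = π + 2β = 243.5137°
tangent length = C·cosβ = 32.3110
L = (r1+r2)·wrap + 2·C·cosβ = 20·4.2501 + 2·32.3110 = 149.6243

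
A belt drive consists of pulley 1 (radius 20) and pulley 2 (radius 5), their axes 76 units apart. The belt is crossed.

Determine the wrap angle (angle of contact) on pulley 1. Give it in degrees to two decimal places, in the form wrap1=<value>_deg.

wrap1=218.41_deg

crossed belt: β = asin((r1+r2)/C) = asin(25/76) = 19.2049°
wrap1 = wrap2 = π + 2β = 218.4098°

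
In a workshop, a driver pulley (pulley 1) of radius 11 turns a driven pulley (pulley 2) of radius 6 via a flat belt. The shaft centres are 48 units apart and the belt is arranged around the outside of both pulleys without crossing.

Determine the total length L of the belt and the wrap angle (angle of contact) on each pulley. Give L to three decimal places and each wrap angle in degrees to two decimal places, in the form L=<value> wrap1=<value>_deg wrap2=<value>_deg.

L=149.928 wrap1=191.96_deg wrap2=168.04_deg

open belt: β = asin((r2−r1)/C) = asin(-5/48) = -5.9792°
wrap1 = π − 2β = 191.9583°
wrap2 = π + 2β = 168.0417°
tangent length = C·cosβ = 47.7389
L = r1·wrap1 + r2·wrap2 + 2·C·cosβ = 11·3.3503 + 6·2.9329 + 2·47.7389 = 149.9284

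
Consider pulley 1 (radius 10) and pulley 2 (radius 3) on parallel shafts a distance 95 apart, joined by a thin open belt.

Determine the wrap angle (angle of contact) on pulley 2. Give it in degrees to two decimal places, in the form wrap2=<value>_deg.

wrap2=171.55_deg

open belt: β = asin((r2−r1)/C) = asin(-7/95) = -4.2256°
wrap1 = π − 2β = 188.4512°
wrap2 = π + 2β = 171.5488°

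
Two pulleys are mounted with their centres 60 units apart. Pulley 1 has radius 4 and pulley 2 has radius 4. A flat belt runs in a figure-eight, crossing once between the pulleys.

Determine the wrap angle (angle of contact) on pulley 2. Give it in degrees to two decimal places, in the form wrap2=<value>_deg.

wrap2=195.32_deg

crossed belt: β = asin((r1+r2)/C) = asin(8/60) = 7.6623°
wrap1 = wrap2 = π + 2β = 195.3245°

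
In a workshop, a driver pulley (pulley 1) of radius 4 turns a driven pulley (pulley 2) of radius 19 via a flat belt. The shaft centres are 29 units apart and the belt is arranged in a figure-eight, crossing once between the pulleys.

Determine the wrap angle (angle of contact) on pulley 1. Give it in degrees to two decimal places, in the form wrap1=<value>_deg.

wrap1=284.95_deg

crossed belt: β = asin((r1+r2)/C) = asin(23/29) = 52.4765°
wrap1 = wrap2 = π + 2β = 284.9530°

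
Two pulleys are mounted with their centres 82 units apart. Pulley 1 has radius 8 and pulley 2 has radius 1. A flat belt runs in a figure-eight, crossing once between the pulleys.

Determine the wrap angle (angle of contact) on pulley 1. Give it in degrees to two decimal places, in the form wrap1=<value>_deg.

wrap1=192.60_deg

crossed belt: β = asin((r1+r2)/C) = asin(9/82) = 6.3013°
wrap1 = wrap2 = π + 2β = 192.6025°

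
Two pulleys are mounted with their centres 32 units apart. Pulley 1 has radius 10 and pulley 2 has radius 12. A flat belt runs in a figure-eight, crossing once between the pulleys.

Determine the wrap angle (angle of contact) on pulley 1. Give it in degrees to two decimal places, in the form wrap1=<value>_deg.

crossed belt: β = asin((r1+r2)/C) = asin(22/32) = 43.4325°
wrap1 = wrap2 = π + 2β = 266.8651°

wrap1=266.87_deg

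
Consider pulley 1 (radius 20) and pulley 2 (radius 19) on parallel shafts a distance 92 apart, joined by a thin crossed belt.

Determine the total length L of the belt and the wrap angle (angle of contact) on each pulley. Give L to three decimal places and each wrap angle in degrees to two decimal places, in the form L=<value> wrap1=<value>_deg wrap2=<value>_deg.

L=323.317 wrap1=230.16_deg wrap2=230.16_deg

crossed belt: β = asin((r1+r2)/C) = asin(39/92) = 25.0819°
wrap1 = wrap2 = π + 2β = 230.1638°
tangent length = C·cosβ = 83.3247
L = (r1+r2)·wrap + 2·C·cosβ = 39·4.0171 + 2·83.3247 = 323.3168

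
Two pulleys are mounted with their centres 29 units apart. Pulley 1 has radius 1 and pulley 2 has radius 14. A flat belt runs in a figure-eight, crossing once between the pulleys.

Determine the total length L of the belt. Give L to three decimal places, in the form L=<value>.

L=113.071

crossed belt: β = asin((r1+r2)/C) = asin(15/29) = 31.1474°
wrap1 = wrap2 = π + 2β = 242.2948°
tangent length = C·cosβ = 24.8193
L = (r1+r2)·wrap + 2·C·cosβ = 15·4.2288 + 2·24.8193 = 113.0713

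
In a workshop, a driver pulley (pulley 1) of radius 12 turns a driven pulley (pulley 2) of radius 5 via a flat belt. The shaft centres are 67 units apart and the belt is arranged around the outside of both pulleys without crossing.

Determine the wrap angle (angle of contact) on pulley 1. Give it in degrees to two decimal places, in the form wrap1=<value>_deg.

open belt: β = asin((r2−r1)/C) = asin(-7/67) = -5.9971°
wrap1 = π − 2β = 191.9941°
wrap2 = π + 2β = 168.0059°

wrap1=191.99_deg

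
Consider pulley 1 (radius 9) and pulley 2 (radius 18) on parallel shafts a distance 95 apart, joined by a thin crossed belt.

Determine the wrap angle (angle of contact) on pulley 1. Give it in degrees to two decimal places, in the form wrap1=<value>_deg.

wrap1=213.02_deg

crossed belt: β = asin((r1+r2)/C) = asin(27/95) = 16.5117°
wrap1 = wrap2 = π + 2β = 213.0233°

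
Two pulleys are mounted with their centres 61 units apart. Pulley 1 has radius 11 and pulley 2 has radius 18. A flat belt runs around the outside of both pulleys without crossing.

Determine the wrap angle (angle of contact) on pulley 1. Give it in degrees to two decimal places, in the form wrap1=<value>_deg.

wrap1=166.82_deg

open belt: β = asin((r2−r1)/C) = asin(7/61) = 6.5894°
wrap1 = π − 2β = 166.8211°
wrap2 = π + 2β = 193.1789°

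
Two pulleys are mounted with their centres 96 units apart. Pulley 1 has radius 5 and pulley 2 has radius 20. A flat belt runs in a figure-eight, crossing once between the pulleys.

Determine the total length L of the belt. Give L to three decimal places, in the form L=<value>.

crossed belt: β = asin((r1+r2)/C) = asin(25/96) = 15.0948°
wrap1 = wrap2 = π + 2β = 210.1896°
tangent length = C·cosβ = 92.6876
L = (r1+r2)·wrap + 2·C·cosβ = 25·3.6685 + 2·92.6876 = 277.0878

L=277.088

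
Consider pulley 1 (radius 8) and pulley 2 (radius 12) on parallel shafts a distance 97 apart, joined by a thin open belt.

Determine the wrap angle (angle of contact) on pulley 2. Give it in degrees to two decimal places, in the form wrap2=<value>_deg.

open belt: β = asin((r2−r1)/C) = asin(4/97) = 2.3634°
wrap1 = π − 2β = 175.2732°
wrap2 = π + 2β = 184.7268°

wrap2=184.73_deg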